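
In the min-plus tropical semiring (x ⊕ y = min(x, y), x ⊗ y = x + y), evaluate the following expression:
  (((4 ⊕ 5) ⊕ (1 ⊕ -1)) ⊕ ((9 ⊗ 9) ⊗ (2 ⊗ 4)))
(((4 ⊕ 5) ⊕ (1 ⊕ -1)) ⊕ ((9 ⊗ 9) ⊗ (2 ⊗ 4))) = -1

Expand innermost to outermost. Recall ⊕ takes the minimum of its arguments and ⊗ takes their sum. Working out the expression (((4 ⊕ 5) ⊕ (1 ⊕ -1)) ⊕ ((9 ⊗ 9) ⊗ (2 ⊗ 4))) gives -1.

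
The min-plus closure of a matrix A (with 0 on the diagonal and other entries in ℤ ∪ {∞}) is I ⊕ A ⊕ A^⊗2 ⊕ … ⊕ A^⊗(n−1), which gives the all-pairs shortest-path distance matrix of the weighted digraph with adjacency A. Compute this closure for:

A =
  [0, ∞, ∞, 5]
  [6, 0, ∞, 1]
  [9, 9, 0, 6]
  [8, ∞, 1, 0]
Closure =
  [0, 15, 6, 5]
  [6, 0, 2, 1]
  [9, 9, 0, 6]
  [8, 10, 1, 0]

This is the Floyd-Warshall all-pairs shortest-path computation. For each intermediate vertex k = 0, 1, …, 3, update dist[i][j] ← min(dist[i][j], dist[i][k] + dist[k][j]). The final matrix gives, for each (i, j), the minimum total weight of any directed path from i to j (possibly empty when i = j).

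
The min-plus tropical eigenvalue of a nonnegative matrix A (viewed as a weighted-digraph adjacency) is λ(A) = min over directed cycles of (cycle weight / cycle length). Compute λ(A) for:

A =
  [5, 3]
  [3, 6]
λ(A) = 3

Enumerate directed cycles and compute their means (weight / length). Sample:
  cycle 0 → 0: weight = 5, length = 1, mean = 5/1 ≈ 5.000
  cycle 1 → 1: weight = 6, length = 1, mean = 6/1 ≈ 6.000
  cycle 0 → 1 → 0: weight = 6, length = 2, mean = 6/2 ≈ 3.000
  cycle 1 → 0 → 1: weight = 6, length = 2, mean = 6/2 ≈ 3.000
Minimum mean = 3.000, attained e.g. along the cycle 0 → 1 → 0 with weight 6 and length 2. So λ(A) = 6/2 = 3.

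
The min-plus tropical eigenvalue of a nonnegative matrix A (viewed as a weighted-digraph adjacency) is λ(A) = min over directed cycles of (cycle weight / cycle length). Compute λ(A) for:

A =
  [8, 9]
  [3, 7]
λ(A) = 6

Enumerate directed cycles and compute their means (weight / length). Sample:
  cycle 0 → 0: weight = 8, length = 1, mean = 8/1 ≈ 8.000
  cycle 1 → 1: weight = 7, length = 1, mean = 7/1 ≈ 7.000
  cycle 0 → 1 → 0: weight = 12, length = 2, mean = 12/2 ≈ 6.000
  cycle 1 → 0 → 1: weight = 12, length = 2, mean = 12/2 ≈ 6.000
Minimum mean = 6.000, attained e.g. along the cycle 0 → 1 → 0 with weight 12 and length 2. So λ(A) = 12/2 = 6.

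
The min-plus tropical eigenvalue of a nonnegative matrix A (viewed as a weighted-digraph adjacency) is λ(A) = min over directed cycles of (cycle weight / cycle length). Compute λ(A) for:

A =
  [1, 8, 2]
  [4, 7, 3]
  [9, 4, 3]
λ(A) = 1

Enumerate directed cycles and compute their means (weight / length). Sample:
  cycle 0 → 0: weight = 1, length = 1, mean = 1/1 ≈ 1.000
  cycle 1 → 1: weight = 7, length = 1, mean = 7/1 ≈ 7.000
  cycle 2 → 2: weight = 3, length = 1, mean = 3/1 ≈ 3.000
  cycle 0 → 1 → 0: weight = 12, length = 2, mean = 12/2 ≈ 6.000
  cycle 0 → 2 → 0: weight = 11, length = 2, mean = 11/2 ≈ 5.500
  cycle 1 → 0 → 1: weight = 12, length = 2, mean = 12/2 ≈ 6.000
Minimum mean = 1.000, attained e.g. along the cycle 0 → 0 with weight 1 and length 1. So λ(A) = 1/1 = 1.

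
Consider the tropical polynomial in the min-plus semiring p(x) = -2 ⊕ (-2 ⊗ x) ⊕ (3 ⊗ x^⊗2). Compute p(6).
p(6) = -2

A tropical monomial a ⊗ x^⊗i evaluates to a + i · x. Evaluating each term at x = 6:
  Term 0 contributes -2 + 0 · 6 = -2
  Term 1 contributes -2 + 1 · 6 = 4
  Term 2 contributes 3 + 2 · 6 = 15
p(6) = ⊕ of these = min[-2, 4, 15] = -2.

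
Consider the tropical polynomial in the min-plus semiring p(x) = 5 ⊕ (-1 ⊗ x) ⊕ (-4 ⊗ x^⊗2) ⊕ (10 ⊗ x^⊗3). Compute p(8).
p(8) = 5

A tropical monomial a ⊗ x^⊗i evaluates to a + i · x. Evaluating each term at x = 8:
  Term 0 contributes 5 + 0 · 8 = 5
  Term 1 contributes -1 + 1 · 8 = 7
  Term 2 contributes -4 + 2 · 8 = 12
  Term 3 contributes 10 + 3 · 8 = 34
p(8) = ⊕ of these = min[5, 7, 12, 34] = 5.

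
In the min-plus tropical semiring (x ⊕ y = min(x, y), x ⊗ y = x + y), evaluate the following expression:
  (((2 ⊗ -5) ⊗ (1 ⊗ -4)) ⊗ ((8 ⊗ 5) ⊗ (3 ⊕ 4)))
(((2 ⊗ -5) ⊗ (1 ⊗ -4)) ⊗ ((8 ⊗ 5) ⊗ (3 ⊕ 4))) = 10

Expand innermost to outermost. Recall ⊕ takes the minimum of its arguments and ⊗ takes their sum. Working out the expression (((2 ⊗ -5) ⊗ (1 ⊗ -4)) ⊗ ((8 ⊗ 5) ⊗ (3 ⊕ 4))) gives 10.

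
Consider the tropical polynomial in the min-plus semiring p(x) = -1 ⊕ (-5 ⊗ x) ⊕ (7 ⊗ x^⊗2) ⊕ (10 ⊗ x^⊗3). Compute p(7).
p(7) = -1

A tropical monomial a ⊗ x^⊗i evaluates to a + i · x. Evaluating each term at x = 7:
  Term 0 contributes -1 + 0 · 7 = -1
  Term 1 contributes -5 + 1 · 7 = 2
  Term 2 contributes 7 + 2 · 7 = 21
  Term 3 contributes 10 + 3 · 7 = 31
p(7) = ⊕ of these = min[-1, 2, 21, 31] = -1.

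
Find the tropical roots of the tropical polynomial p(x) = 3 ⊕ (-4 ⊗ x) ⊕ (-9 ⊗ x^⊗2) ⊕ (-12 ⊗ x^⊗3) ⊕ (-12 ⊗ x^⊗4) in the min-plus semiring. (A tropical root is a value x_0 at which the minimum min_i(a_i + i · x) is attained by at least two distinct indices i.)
Roots: {0, 3, 5, 7}

Each tropical root is a break point of the lower envelope of the lines y = a_i + i · x (there are 5 lines, with slopes 0, 1, ..., 4). Only the lines that attain the minimum somewhere contribute to roots; other lines are dominated. Here the surviving (envelope) indices are i = 4, i = 3, i = 2, i = 1, i = 0.
Intersections between consecutive envelope lines give the roots: for adjacent envelope indices i < j the intersection is x = (a_i − a_j) / (j − i). Reading off the sorted break points: {0, 3, 5, 7}.
Verification: at each break x_0, at least two indices attain the minimum of min_i(a_i + i · x_0).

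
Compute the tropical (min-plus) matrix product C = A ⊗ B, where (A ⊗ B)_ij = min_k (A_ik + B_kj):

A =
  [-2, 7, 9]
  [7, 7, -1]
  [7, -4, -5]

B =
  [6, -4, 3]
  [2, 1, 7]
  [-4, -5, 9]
A ⊗ B =
  [4, -6, 1]
  [-5, -6, 8]
  [-9, -10, 3]

Apply the min-plus product entry-by-entry:
  C[0][0] = min over k of (A[0][0] + B[0][0] = -2 + 6 = 4, A[0][1] + B[1][0] = 7 + 2 = 9, A[0][2] + B[2][0] = 9 + -4 = 5) = 4 (attained at k = 0)
  C[0][1] = min over k of (A[0][0] + B[0][1] = -2 + -4 = -6, A[0][1] + B[1][1] = 7 + 1 = 8, A[0][2] + B[2][1] = 9 + -5 = 4) = -6 (attained at k = 0)
  C[0][2] = min over k of (A[0][0] + B[0][2] = -2 + 3 = 1, A[0][1] + B[1][2] = 7 + 7 = 14, A[0][2] + B[2][2] = 9 + 9 = 18) = 1 (attained at k = 0)
  C[1][0] = min over k of (A[1][0] + B[0][0] = 7 + 6 = 13, A[1][1] + B[1][0] = 7 + 2 = 9, A[1][2] + B[2][0] = -1 + -4 = -5) = -5 (attained at k = 2)
  C[1][1] = min over k of (A[1][0] + B[0][1] = 7 + -4 = 3, A[1][1] + B[1][1] = 7 + 1 = 8, A[1][2] + B[2][1] = -1 + -5 = -6) = -6 (attained at k = 2)
  C[1][2] = min over k of (A[1][0] + B[0][2] = 7 + 3 = 10, A[1][1] + B[1][2] = 7 + 7 = 14, A[1][2] + B[2][2] = -1 + 9 = 8) = 8 (attained at k = 2)
  C[2][0] = min over k of (A[2][0] + B[0][0] = 7 + 6 = 13, A[2][1] + B[1][0] = -4 + 2 = -2, A[2][2] + B[2][0] = -5 + -4 = -9) = -9 (attained at k = 2)
  C[2][1] = min over k of (A[2][0] + B[0][1] = 7 + -4 = 3, A[2][1] + B[1][1] = -4 + 1 = -3, A[2][2] + B[2][1] = -5 + -5 = -10) = -10 (attained at k = 2)
  C[2][2] = min over k of (A[2][0] + B[0][2] = 7 + 3 = 10, A[2][1] + B[1][2] = -4 + 7 = 3, A[2][2] + B[2][2] = -5 + 9 = 4) = 3 (attained at k = 1)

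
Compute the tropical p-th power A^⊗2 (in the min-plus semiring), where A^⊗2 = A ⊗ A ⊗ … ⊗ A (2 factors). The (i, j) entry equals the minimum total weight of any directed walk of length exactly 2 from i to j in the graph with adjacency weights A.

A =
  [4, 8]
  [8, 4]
A^⊗2 =
  [8, 12]
  [12, 8]

Each entry (A^⊗2)_ij equals the minimum over all length-2 walks i = v_0 → v_1 → … → v_2 = j of Σ_t A[v_t][v_{t+1}]. For example, for (i, j) = (0, 1) we minimise over 2 possible intermediate vertex sequences; the minimum is 12, attained along the walk 0 → 0 → 1.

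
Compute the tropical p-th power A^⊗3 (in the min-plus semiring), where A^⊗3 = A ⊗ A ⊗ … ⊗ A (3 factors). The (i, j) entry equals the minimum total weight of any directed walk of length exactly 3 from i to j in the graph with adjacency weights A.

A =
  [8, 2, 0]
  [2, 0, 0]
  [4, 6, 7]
A^⊗3 =
  [4, 2, 2]
  [2, 0, 0]
  [8, 6, 6]

Each entry (A^⊗3)_ij equals the minimum over all length-3 walks i = v_0 → v_1 → … → v_3 = j of Σ_t A[v_t][v_{t+1}]. For example, for (i, j) = (0, 2) we minimise over 9 possible intermediate vertex sequences; the minimum is 2, attained along the walk 0 → 1 → 1 → 2.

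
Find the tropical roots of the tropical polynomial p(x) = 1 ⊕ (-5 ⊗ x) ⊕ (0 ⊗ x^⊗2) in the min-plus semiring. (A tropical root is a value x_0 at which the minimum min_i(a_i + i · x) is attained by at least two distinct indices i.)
Roots: {-5, 6}

Each tropical root is a break point of the lower envelope of the lines y = a_i + i · x (there are 3 lines, with slopes 0, 1, ..., 2). Only the lines that attain the minimum somewhere contribute to roots; other lines are dominated. Here the surviving (envelope) indices are i = 2, i = 1, i = 0.
Intersections between consecutive envelope lines give the roots: for adjacent envelope indices i < j the intersection is x = (a_i − a_j) / (j − i). Reading off the sorted break points: {-5, 6}.
Verification: at each break x_0, at least two indices attain the minimum of min_i(a_i + i · x_0).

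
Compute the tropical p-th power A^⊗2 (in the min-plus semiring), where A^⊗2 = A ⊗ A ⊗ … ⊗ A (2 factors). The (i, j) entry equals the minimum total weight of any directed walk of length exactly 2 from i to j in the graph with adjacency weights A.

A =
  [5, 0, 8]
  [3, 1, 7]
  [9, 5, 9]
A^⊗2 =
  [3, 1, 7]
  [4, 2, 8]
  [8, 6, 12]

Each entry (A^⊗2)_ij equals the minimum over all length-2 walks i = v_0 → v_1 → … → v_2 = j of Σ_t A[v_t][v_{t+1}]. For example, for (i, j) = (0, 2) we minimise over 3 possible intermediate vertex sequences; the minimum is 7, attained along the walk 0 → 1 → 2.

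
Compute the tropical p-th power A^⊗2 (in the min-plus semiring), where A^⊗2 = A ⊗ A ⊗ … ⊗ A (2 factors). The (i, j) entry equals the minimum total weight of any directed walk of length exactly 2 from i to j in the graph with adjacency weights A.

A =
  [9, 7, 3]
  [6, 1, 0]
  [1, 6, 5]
A^⊗2 =
  [4, 8, 7]
  [1, 2, 1]
  [6, 7, 4]

Each entry (A^⊗2)_ij equals the minimum over all length-2 walks i = v_0 → v_1 → … → v_2 = j of Σ_t A[v_t][v_{t+1}]. For example, for (i, j) = (0, 2) we minimise over 3 possible intermediate vertex sequences; the minimum is 7, attained along the walk 0 → 1 → 2.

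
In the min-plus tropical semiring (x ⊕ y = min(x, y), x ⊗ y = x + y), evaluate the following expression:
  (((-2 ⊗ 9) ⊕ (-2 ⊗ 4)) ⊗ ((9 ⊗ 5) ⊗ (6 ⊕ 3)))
(((-2 ⊗ 9) ⊕ (-2 ⊗ 4)) ⊗ ((9 ⊗ 5) ⊗ (6 ⊕ 3))) = 19

Expand innermost to outermost. Recall ⊕ takes the minimum of its arguments and ⊗ takes their sum. Working out the expression (((-2 ⊗ 9) ⊕ (-2 ⊗ 4)) ⊗ ((9 ⊗ 5) ⊗ (6 ⊕ 3))) gives 19.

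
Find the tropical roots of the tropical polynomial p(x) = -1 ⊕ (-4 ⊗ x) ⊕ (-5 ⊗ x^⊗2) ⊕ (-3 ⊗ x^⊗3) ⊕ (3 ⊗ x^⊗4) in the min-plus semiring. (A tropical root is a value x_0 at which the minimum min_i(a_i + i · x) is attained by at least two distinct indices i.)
Roots: {-6, -2, 1, 3}

Each tropical root is a break point of the lower envelope of the lines y = a_i + i · x (there are 5 lines, with slopes 0, 1, ..., 4). Only the lines that attain the minimum somewhere contribute to roots; other lines are dominated. Here the surviving (envelope) indices are i = 4, i = 3, i = 2, i = 1, i = 0.
Intersections between consecutive envelope lines give the roots: for adjacent envelope indices i < j the intersection is x = (a_i − a_j) / (j − i). Reading off the sorted break points: {-6, -2, 1, 3}.
Verification: at each break x_0, at least two indices attain the minimum of min_i(a_i + i · x_0).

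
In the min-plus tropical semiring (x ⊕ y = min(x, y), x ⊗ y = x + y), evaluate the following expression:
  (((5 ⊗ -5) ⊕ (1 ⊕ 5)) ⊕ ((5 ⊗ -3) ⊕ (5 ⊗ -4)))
(((5 ⊗ -5) ⊕ (1 ⊕ 5)) ⊕ ((5 ⊗ -3) ⊕ (5 ⊗ -4))) = 0

Expand innermost to outermost. Recall ⊕ takes the minimum of its arguments and ⊗ takes their sum. Working out the expression (((5 ⊗ -5) ⊕ (1 ⊕ 5)) ⊕ ((5 ⊗ -3) ⊕ (5 ⊗ -4))) gives 0.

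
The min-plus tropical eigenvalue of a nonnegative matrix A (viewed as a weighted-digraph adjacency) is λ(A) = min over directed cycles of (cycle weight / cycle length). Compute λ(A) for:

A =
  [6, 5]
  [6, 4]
λ(A) = 4

Enumerate directed cycles and compute their means (weight / length). Sample:
  cycle 0 → 0: weight = 6, length = 1, mean = 6/1 ≈ 6.000
  cycle 1 → 1: weight = 4, length = 1, mean = 4/1 ≈ 4.000
  cycle 0 → 1 → 0: weight = 11, length = 2, mean = 11/2 ≈ 5.500
  cycle 1 → 0 → 1: weight = 11, length = 2, mean = 11/2 ≈ 5.500
Minimum mean = 4.000, attained e.g. along the cycle 1 → 1 with weight 4 and length 1. So λ(A) = 4/1 = 4.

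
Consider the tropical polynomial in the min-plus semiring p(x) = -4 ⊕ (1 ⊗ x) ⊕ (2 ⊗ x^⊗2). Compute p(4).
p(4) = -4

A tropical monomial a ⊗ x^⊗i evaluates to a + i · x. Evaluating each term at x = 4:
  Term 0 contributes -4 + 0 · 4 = -4
  Term 1 contributes 1 + 1 · 4 = 5
  Term 2 contributes 2 + 2 · 4 = 10
p(4) = ⊕ of these = min[-4, 5, 10] = -4.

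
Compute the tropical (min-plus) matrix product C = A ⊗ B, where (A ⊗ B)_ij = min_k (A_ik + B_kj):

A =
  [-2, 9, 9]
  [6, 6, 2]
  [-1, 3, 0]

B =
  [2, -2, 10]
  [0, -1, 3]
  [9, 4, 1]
A ⊗ B =
  [0, -4, 8]
  [6, 4, 3]
  [1, -3, 1]

Apply the min-plus product entry-by-entry:
  C[0][0] = min over k of (A[0][0] + B[0][0] = -2 + 2 = 0, A[0][1] + B[1][0] = 9 + 0 = 9, A[0][2] + B[2][0] = 9 + 9 = 18) = 0 (attained at k = 0)
  C[0][1] = min over k of (A[0][0] + B[0][1] = -2 + -2 = -4, A[0][1] + B[1][1] = 9 + -1 = 8, A[0][2] + B[2][1] = 9 + 4 = 13) = -4 (attained at k = 0)
  C[0][2] = min over k of (A[0][0] + B[0][2] = -2 + 10 = 8, A[0][1] + B[1][2] = 9 + 3 = 12, A[0][2] + B[2][2] = 9 + 1 = 10) = 8 (attained at k = 0)
  C[1][0] = min over k of (A[1][0] + B[0][0] = 6 + 2 = 8, A[1][1] + B[1][0] = 6 + 0 = 6, A[1][2] + B[2][0] = 2 + 9 = 11) = 6 (attained at k = 1)
  C[1][1] = min over k of (A[1][0] + B[0][1] = 6 + -2 = 4, A[1][1] + B[1][1] = 6 + -1 = 5, A[1][2] + B[2][1] = 2 + 4 = 6) = 4 (attained at k = 0)
  C[1][2] = min over k of (A[1][0] + B[0][2] = 6 + 10 = 16, A[1][1] + B[1][2] = 6 + 3 = 9, A[1][2] + B[2][2] = 2 + 1 = 3) = 3 (attained at k = 2)
  C[2][0] = min over k of (A[2][0] + B[0][0] = -1 + 2 = 1, A[2][1] + B[1][0] = 3 + 0 = 3, A[2][2] + B[2][0] = 0 + 9 = 9) = 1 (attained at k = 0)
  C[2][1] = min over k of (A[2][0] + B[0][1] = -1 + -2 = -3, A[2][1] + B[1][1] = 3 + -1 = 2, A[2][2] + B[2][1] = 0 + 4 = 4) = -3 (attained at k = 0)
  C[2][2] = min over k of (A[2][0] + B[0][2] = -1 + 10 = 9, A[2][1] + B[1][2] = 3 + 3 = 6, A[2][2] + B[2][2] = 0 + 1 = 1) = 1 (attained at k = 2)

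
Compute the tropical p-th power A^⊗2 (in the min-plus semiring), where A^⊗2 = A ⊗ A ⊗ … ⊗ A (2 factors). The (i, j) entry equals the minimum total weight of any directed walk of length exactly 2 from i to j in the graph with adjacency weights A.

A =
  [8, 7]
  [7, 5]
A^⊗2 =
  [14, 12]
  [12, 10]

Each entry (A^⊗2)_ij equals the minimum over all length-2 walks i = v_0 → v_1 → … → v_2 = j of Σ_t A[v_t][v_{t+1}]. For example, for (i, j) = (0, 1) we minimise over 2 possible intermediate vertex sequences; the minimum is 12, attained along the walk 0 → 1 → 1.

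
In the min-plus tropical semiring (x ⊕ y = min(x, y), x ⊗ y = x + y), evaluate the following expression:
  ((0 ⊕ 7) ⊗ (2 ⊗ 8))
((0 ⊕ 7) ⊗ (2 ⊗ 8)) = 10

Expand innermost to outermost. Recall ⊕ takes the minimum of its arguments and ⊗ takes their sum. Working out the expression ((0 ⊕ 7) ⊗ (2 ⊗ 8)) gives 10.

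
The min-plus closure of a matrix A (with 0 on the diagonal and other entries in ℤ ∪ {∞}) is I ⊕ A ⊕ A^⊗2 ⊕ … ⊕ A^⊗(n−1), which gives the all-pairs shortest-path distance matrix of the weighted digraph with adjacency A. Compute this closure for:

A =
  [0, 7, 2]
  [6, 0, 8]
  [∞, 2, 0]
Closure =
  [0, 4, 2]
  [6, 0, 8]
  [8, 2, 0]

This is the Floyd-Warshall all-pairs shortest-path computation. For each intermediate vertex k = 0, 1, …, 2, update dist[i][j] ← min(dist[i][j], dist[i][k] + dist[k][j]). The final matrix gives, for each (i, j), the minimum total weight of any directed path from i to j (possibly empty when i = j).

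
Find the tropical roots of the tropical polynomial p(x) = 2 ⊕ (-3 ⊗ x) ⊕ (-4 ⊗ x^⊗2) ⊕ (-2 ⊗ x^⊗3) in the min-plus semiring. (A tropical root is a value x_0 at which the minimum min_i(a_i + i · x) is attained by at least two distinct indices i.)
Roots: {-2, 1, 5}

Each tropical root is a break point of the lower envelope of the lines y = a_i + i · x (there are 4 lines, with slopes 0, 1, ..., 3). Only the lines that attain the minimum somewhere contribute to roots; other lines are dominated. Here the surviving (envelope) indices are i = 3, i = 2, i = 1, i = 0.
Intersections between consecutive envelope lines give the roots: for adjacent envelope indices i < j the intersection is x = (a_i − a_j) / (j − i). Reading off the sorted break points: {-2, 1, 5}.
Verification: at each break x_0, at least two indices attain the minimum of min_i(a_i + i · x_0).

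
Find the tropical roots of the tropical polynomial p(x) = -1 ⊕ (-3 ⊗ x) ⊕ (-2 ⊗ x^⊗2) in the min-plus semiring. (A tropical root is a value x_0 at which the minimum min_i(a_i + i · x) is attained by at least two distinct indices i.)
Roots: {-1, 2}

Each tropical root is a break point of the lower envelope of the lines y = a_i + i · x (there are 3 lines, with slopes 0, 1, ..., 2). Only the lines that attain the minimum somewhere contribute to roots; other lines are dominated. Here the surviving (envelope) indices are i = 2, i = 1, i = 0.
Intersections between consecutive envelope lines give the roots: for adjacent envelope indices i < j the intersection is x = (a_i − a_j) / (j − i). Reading off the sorted break points: {-1, 2}.
Verification: at each break x_0, at least two indices attain the minimum of min_i(a_i + i · x_0).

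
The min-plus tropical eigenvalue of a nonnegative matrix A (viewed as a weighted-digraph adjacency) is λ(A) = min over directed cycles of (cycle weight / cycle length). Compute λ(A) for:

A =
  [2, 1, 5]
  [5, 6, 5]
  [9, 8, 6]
λ(A) = 2

Enumerate directed cycles and compute their means (weight / length). Sample:
  cycle 0 → 0: weight = 2, length = 1, mean = 2/1 ≈ 2.000
  cycle 1 → 1: weight = 6, length = 1, mean = 6/1 ≈ 6.000
  cycle 2 → 2: weight = 6, length = 1, mean = 6/1 ≈ 6.000
  cycle 0 → 1 → 0: weight = 6, length = 2, mean = 6/2 ≈ 3.000
  cycle 0 → 2 → 0: weight = 14, length = 2, mean = 14/2 ≈ 7.000
  cycle 1 → 0 → 1: weight = 6, length = 2, mean = 6/2 ≈ 3.000
Minimum mean = 2.000, attained e.g. along the cycle 0 → 0 with weight 2 and length 1. So λ(A) = 2/1 = 2.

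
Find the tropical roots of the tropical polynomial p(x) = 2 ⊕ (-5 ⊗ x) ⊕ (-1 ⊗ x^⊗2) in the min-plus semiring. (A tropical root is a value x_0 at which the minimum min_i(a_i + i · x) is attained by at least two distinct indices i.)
Roots: {-4, 7}

Each tropical root is a break point of the lower envelope of the lines y = a_i + i · x (there are 3 lines, with slopes 0, 1, ..., 2). Only the lines that attain the minimum somewhere contribute to roots; other lines are dominated. Here the surviving (envelope) indices are i = 2, i = 1, i = 0.
Intersections between consecutive envelope lines give the roots: for adjacent envelope indices i < j the intersection is x = (a_i − a_j) / (j − i). Reading off the sorted break points: {-4, 7}.
Verification: at each break x_0, at least two indices attain the minimum of min_i(a_i + i · x_0).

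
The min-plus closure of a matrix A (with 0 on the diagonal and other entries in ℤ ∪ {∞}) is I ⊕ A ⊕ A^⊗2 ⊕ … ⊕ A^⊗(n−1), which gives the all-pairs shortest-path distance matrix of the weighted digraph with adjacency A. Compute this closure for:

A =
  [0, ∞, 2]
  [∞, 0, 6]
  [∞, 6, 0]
Closure =
  [0, 8, 2]
  [∞, 0, 6]
  [∞, 6, 0]

This is the Floyd-Warshall all-pairs shortest-path computation. For each intermediate vertex k = 0, 1, …, 2, update dist[i][j] ← min(dist[i][j], dist[i][k] + dist[k][j]). The final matrix gives, for each (i, j), the minimum total weight of any directed path from i to j (possibly empty when i = j).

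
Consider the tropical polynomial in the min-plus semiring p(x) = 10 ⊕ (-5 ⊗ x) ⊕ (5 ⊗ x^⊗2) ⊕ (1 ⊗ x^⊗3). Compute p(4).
p(4) = -1

A tropical monomial a ⊗ x^⊗i evaluates to a + i · x. Evaluating each term at x = 4:
  Term 0 contributes 10 + 0 · 4 = 10
  Term 1 contributes -5 + 1 · 4 = -1
  Term 2 contributes 5 + 2 · 4 = 13
  Term 3 contributes 1 + 3 · 4 = 13
p(4) = ⊕ of these = min[10, -1, 13, 13] = -1.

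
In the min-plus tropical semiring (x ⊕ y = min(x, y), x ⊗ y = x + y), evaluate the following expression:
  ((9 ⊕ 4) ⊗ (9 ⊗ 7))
((9 ⊕ 4) ⊗ (9 ⊗ 7)) = 20

Expand innermost to outermost. Recall ⊕ takes the minimum of its arguments and ⊗ takes their sum. Working out the expression ((9 ⊕ 4) ⊗ (9 ⊗ 7)) gives 20.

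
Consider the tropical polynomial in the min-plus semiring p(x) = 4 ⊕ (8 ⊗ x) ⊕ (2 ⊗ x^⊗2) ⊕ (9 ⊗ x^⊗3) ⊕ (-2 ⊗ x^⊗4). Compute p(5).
p(5) = 4

A tropical monomial a ⊗ x^⊗i evaluates to a + i · x. Evaluating each term at x = 5:
  Term 0 contributes 4 + 0 · 5 = 4
  Term 1 contributes 8 + 1 · 5 = 13
  Term 2 contributes 2 + 2 · 5 = 12
  Term 3 contributes 9 + 3 · 5 = 24
  Term 4 contributes -2 + 4 · 5 = 18
p(5) = ⊕ of these = min[4, 13, 12, 24, 18] = 4.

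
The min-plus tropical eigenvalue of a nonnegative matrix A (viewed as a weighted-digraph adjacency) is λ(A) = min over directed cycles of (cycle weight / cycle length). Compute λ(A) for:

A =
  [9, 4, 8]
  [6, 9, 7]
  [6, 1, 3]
λ(A) = 3

Enumerate directed cycles and compute their means (weight / length). Sample:
  cycle 0 → 0: weight = 9, length = 1, mean = 9/1 ≈ 9.000
  cycle 1 → 1: weight = 9, length = 1, mean = 9/1 ≈ 9.000
  cycle 2 → 2: weight = 3, length = 1, mean = 3/1 ≈ 3.000
  cycle 0 → 1 → 0: weight = 10, length = 2, mean = 10/2 ≈ 5.000
  cycle 0 → 2 → 0: weight = 14, length = 2, mean = 14/2 ≈ 7.000
  cycle 1 → 0 → 1: weight = 10, length = 2, mean = 10/2 ≈ 5.000
Minimum mean = 3.000, attained e.g. along the cycle 2 → 2 with weight 3 and length 1. So λ(A) = 3/1 = 3.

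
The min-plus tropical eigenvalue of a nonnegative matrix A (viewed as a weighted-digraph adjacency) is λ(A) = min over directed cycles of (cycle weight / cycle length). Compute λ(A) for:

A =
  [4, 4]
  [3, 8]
λ(A) = 7/2

Enumerate directed cycles and compute their means (weight / length). Sample:
  cycle 0 → 0: weight = 4, length = 1, mean = 4/1 ≈ 4.000
  cycle 1 → 1: weight = 8, length = 1, mean = 8/1 ≈ 8.000
  cycle 0 → 1 → 0: weight = 7, length = 2, mean = 7/2 ≈ 3.500
  cycle 1 → 0 → 1: weight = 7, length = 2, mean = 7/2 ≈ 3.500
Minimum mean = 3.500, attained e.g. along the cycle 0 → 1 → 0 with weight 7 and length 2. So λ(A) = 7/2 = 7/2.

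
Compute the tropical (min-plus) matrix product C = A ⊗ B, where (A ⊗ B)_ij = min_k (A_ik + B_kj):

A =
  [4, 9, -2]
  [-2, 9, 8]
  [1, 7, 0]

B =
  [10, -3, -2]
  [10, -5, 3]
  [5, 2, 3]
A ⊗ B =
  [3, 0, 1]
  [8, -5, -4]
  [5, -2, -1]

Apply the min-plus product entry-by-entry:
  C[0][0] = min over k of (A[0][0] + B[0][0] = 4 + 10 = 14, A[0][1] + B[1][0] = 9 + 10 = 19, A[0][2] + B[2][0] = -2 + 5 = 3) = 3 (attained at k = 2)
  C[0][1] = min over k of (A[0][0] + B[0][1] = 4 + -3 = 1, A[0][1] + B[1][1] = 9 + -5 = 4, A[0][2] + B[2][1] = -2 + 2 = 0) = 0 (attained at k = 2)
  C[0][2] = min over k of (A[0][0] + B[0][2] = 4 + -2 = 2, A[0][1] + B[1][2] = 9 + 3 = 12, A[0][2] + B[2][2] = -2 + 3 = 1) = 1 (attained at k = 2)
  C[1][0] = min over k of (A[1][0] + B[0][0] = -2 + 10 = 8, A[1][1] + B[1][0] = 9 + 10 = 19, A[1][2] + B[2][0] = 8 + 5 = 13) = 8 (attained at k = 0)
  C[1][1] = min over k of (A[1][0] + B[0][1] = -2 + -3 = -5, A[1][1] + B[1][1] = 9 + -5 = 4, A[1][2] + B[2][1] = 8 + 2 = 10) = -5 (attained at k = 0)
  C[1][2] = min over k of (A[1][0] + B[0][2] = -2 + -2 = -4, A[1][1] + B[1][2] = 9 + 3 = 12, A[1][2] + B[2][2] = 8 + 3 = 11) = -4 (attained at k = 0)
  C[2][0] = min over k of (A[2][0] + B[0][0] = 1 + 10 = 11, A[2][1] + B[1][0] = 7 + 10 = 17, A[2][2] + B[2][0] = 0 + 5 = 5) = 5 (attained at k = 2)
  C[2][1] = min over k of (A[2][0] + B[0][1] = 1 + -3 = -2, A[2][1] + B[1][1] = 7 + -5 = 2, A[2][2] + B[2][1] = 0 + 2 = 2) = -2 (attained at k = 0)
  C[2][2] = min over k of (A[2][0] + B[0][2] = 1 + -2 = -1, A[2][1] + B[1][2] = 7 + 3 = 10, A[2][2] + B[2][2] = 0 + 3 = 3) = -1 (attained at k = 0)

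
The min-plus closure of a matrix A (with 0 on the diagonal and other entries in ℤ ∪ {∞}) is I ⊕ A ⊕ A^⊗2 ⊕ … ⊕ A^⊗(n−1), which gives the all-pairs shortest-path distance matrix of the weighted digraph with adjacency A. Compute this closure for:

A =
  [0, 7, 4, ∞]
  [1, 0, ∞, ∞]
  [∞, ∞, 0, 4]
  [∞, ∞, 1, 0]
Closure =
  [0, 7, 4, 8]
  [1, 0, 5, 9]
  [∞, ∞, 0, 4]
  [∞, ∞, 1, 0]

This is the Floyd-Warshall all-pairs shortest-path computation. For each intermediate vertex k = 0, 1, …, 3, update dist[i][j] ← min(dist[i][j], dist[i][k] + dist[k][j]). The final matrix gives, for each (i, j), the minimum total weight of any directed path from i to j (possibly empty when i = j).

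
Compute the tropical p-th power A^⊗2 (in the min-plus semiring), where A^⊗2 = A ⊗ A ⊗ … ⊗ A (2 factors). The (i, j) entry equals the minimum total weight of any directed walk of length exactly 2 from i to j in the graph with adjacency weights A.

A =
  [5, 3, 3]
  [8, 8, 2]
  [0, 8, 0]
A^⊗2 =
  [3, 8, 3]
  [2, 10, 2]
  [0, 3, 0]

Each entry (A^⊗2)_ij equals the minimum over all length-2 walks i = v_0 → v_1 → … → v_2 = j of Σ_t A[v_t][v_{t+1}]. For example, for (i, j) = (0, 2) we minimise over 3 possible intermediate vertex sequences; the minimum is 3, attained along the walk 0 → 2 → 2.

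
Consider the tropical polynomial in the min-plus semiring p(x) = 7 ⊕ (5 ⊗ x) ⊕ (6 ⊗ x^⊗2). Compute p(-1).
p(-1) = 4

A tropical monomial a ⊗ x^⊗i evaluates to a + i · x. Evaluating each term at x = -1:
  Term 0 contributes 7 + 0 · -1 = 7
  Term 1 contributes 5 + 1 · -1 = 4
  Term 2 contributes 6 + 2 · -1 = 4
p(-1) = ⊕ of these = min[7, 4, 4] = 4.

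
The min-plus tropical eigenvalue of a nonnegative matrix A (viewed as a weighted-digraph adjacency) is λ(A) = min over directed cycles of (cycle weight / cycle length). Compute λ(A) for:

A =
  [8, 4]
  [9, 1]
λ(A) = 1

Enumerate directed cycles and compute their means (weight / length). Sample:
  cycle 0 → 0: weight = 8, length = 1, mean = 8/1 ≈ 8.000
  cycle 1 → 1: weight = 1, length = 1, mean = 1/1 ≈ 1.000
  cycle 0 → 1 → 0: weight = 13, length = 2, mean = 13/2 ≈ 6.500
  cycle 1 → 0 → 1: weight = 13, length = 2, mean = 13/2 ≈ 6.500
Minimum mean = 1.000, attained e.g. along the cycle 1 → 1 with weight 1 and length 1. So λ(A) = 1/1 = 1.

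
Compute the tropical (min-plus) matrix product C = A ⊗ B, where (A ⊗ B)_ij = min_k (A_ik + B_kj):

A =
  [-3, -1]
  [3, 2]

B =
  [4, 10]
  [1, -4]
A ⊗ B =
  [0, -5]
  [3, -2]

Apply the min-plus product entry-by-entry:
  C[0][0] = min over k of (A[0][0] + B[0][0] = -3 + 4 = 1, A[0][1] + B[1][0] = -1 + 1 = 0) = 0 (attained at k = 1)
  C[0][1] = min over k of (A[0][0] + B[0][1] = -3 + 10 = 7, A[0][1] + B[1][1] = -1 + -4 = -5) = -5 (attained at k = 1)
  C[1][0] = min over k of (A[1][0] + B[0][0] = 3 + 4 = 7, A[1][1] + B[1][0] = 2 + 1 = 3) = 3 (attained at k = 1)
  C[1][1] = min over k of (A[1][0] + B[0][1] = 3 + 10 = 13, A[1][1] + B[1][1] = 2 + -4 = -2) = -2 (attained at k = 1)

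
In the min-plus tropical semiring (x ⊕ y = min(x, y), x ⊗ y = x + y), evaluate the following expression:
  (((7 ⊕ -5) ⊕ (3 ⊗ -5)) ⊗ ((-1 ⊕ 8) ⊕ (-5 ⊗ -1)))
(((7 ⊕ -5) ⊕ (3 ⊗ -5)) ⊗ ((-1 ⊕ 8) ⊕ (-5 ⊗ -1))) = -11

Expand innermost to outermost. Recall ⊕ takes the minimum of its arguments and ⊗ takes their sum. Working out the expression (((7 ⊕ -5) ⊕ (3 ⊗ -5)) ⊗ ((-1 ⊕ 8) ⊕ (-5 ⊗ -1))) gives -11.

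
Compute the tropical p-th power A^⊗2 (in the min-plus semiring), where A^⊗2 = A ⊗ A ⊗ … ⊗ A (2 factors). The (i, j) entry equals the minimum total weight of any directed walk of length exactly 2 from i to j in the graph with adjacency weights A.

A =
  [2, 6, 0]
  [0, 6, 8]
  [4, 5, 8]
A^⊗2 =
  [4, 5, 2]
  [2, 6, 0]
  [5, 10, 4]

Each entry (A^⊗2)_ij equals the minimum over all length-2 walks i = v_0 → v_1 → … → v_2 = j of Σ_t A[v_t][v_{t+1}]. For example, for (i, j) = (0, 2) we minimise over 3 possible intermediate vertex sequences; the minimum is 2, attained along the walk 0 → 0 → 2.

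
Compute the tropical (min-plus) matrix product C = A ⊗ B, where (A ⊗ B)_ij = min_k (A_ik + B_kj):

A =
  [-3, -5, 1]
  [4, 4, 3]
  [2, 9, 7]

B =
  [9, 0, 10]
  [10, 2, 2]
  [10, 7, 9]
A ⊗ B =
  [5, -3, -3]
  [13, 4, 6]
  [11, 2, 11]

Apply the min-plus product entry-by-entry:
  C[0][0] = min over k of (A[0][0] + B[0][0] = -3 + 9 = 6, A[0][1] + B[1][0] = -5 + 10 = 5, A[0][2] + B[2][0] = 1 + 10 = 11) = 5 (attained at k = 1)
  C[0][1] = min over k of (A[0][0] + B[0][1] = -3 + 0 = -3, A[0][1] + B[1][1] = -5 + 2 = -3, A[0][2] + B[2][1] = 1 + 7 = 8) = -3 (attained at k = 0)
  C[0][2] = min over k of (A[0][0] + B[0][2] = -3 + 10 = 7, A[0][1] + B[1][2] = -5 + 2 = -3, A[0][2] + B[2][2] = 1 + 9 = 10) = -3 (attained at k = 1)
  C[1][0] = min over k of (A[1][0] + B[0][0] = 4 + 9 = 13, A[1][1] + B[1][0] = 4 + 10 = 14, A[1][2] + B[2][0] = 3 + 10 = 13) = 13 (attained at k = 0)
  C[1][1] = min over k of (A[1][0] + B[0][1] = 4 + 0 = 4, A[1][1] + B[1][1] = 4 + 2 = 6, A[1][2] + B[2][1] = 3 + 7 = 10) = 4 (attained at k = 0)
  C[1][2] = min over k of (A[1][0] + B[0][2] = 4 + 10 = 14, A[1][1] + B[1][2] = 4 + 2 = 6, A[1][2] + B[2][2] = 3 + 9 = 12) = 6 (attained at k = 1)
  C[2][0] = min over k of (A[2][0] + B[0][0] = 2 + 9 = 11, A[2][1] + B[1][0] = 9 + 10 = 19, A[2][2] + B[2][0] = 7 + 10 = 17) = 11 (attained at k = 0)
  C[2][1] = min over k of (A[2][0] + B[0][1] = 2 + 0 = 2, A[2][1] + B[1][1] = 9 + 2 = 11, A[2][2] + B[2][1] = 7 + 7 = 14) = 2 (attained at k = 0)
  C[2][2] = min over k of (A[2][0] + B[0][2] = 2 + 10 = 12, A[2][1] + B[1][2] = 9 + 2 = 11, A[2][2] + B[2][2] = 7 + 9 = 16) = 11 (attained at k = 1)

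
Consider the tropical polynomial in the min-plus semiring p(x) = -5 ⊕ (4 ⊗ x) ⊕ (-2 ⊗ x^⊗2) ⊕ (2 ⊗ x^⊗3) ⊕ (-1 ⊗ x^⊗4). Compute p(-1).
p(-1) = -5

A tropical monomial a ⊗ x^⊗i evaluates to a + i · x. Evaluating each term at x = -1:
  Term 0 contributes -5 + 0 · -1 = -5
  Term 1 contributes 4 + 1 · -1 = 3
  Term 2 contributes -2 + 2 · -1 = -4
  Term 3 contributes 2 + 3 · -1 = -1
  Term 4 contributes -1 + 4 · -1 = -5
p(-1) = ⊕ of these = min[-5, 3, -4, -1, -5] = -5.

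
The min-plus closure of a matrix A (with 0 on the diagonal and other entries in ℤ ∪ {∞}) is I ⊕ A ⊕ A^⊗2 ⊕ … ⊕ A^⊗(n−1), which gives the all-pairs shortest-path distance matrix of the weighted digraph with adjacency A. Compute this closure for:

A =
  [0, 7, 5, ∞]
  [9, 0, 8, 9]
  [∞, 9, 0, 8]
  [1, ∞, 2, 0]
Closure =
  [0, 7, 5, 13]
  [9, 0, 8, 9]
  [9, 9, 0, 8]
  [1, 8, 2, 0]

This is the Floyd-Warshall all-pairs shortest-path computation. For each intermediate vertex k = 0, 1, …, 3, update dist[i][j] ← min(dist[i][j], dist[i][k] + dist[k][j]). The final matrix gives, for each (i, j), the minimum total weight of any directed path from i to j (possibly empty when i = j).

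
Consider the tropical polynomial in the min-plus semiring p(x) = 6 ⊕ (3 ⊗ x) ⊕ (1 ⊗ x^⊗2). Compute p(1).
p(1) = 3

A tropical monomial a ⊗ x^⊗i evaluates to a + i · x. Evaluating each term at x = 1:
  Term 0 contributes 6 + 0 · 1 = 6
  Term 1 contributes 3 + 1 · 1 = 4
  Term 2 contributes 1 + 2 · 1 = 3
p(1) = ⊕ of these = min[6, 4, 3] = 3.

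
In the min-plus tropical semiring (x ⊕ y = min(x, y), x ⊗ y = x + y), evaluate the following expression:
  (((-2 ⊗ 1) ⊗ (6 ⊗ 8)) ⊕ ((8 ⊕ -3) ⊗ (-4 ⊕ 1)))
(((-2 ⊗ 1) ⊗ (6 ⊗ 8)) ⊕ ((8 ⊕ -3) ⊗ (-4 ⊕ 1))) = -7

Expand innermost to outermost. Recall ⊕ takes the minimum of its arguments and ⊗ takes their sum. Working out the expression (((-2 ⊗ 1) ⊗ (6 ⊗ 8)) ⊕ ((8 ⊕ -3) ⊗ (-4 ⊕ 1))) gives -7.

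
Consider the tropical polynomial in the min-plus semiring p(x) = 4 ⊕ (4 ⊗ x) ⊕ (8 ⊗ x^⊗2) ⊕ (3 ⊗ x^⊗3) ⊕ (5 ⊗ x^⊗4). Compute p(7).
p(7) = 4

A tropical monomial a ⊗ x^⊗i evaluates to a + i · x. Evaluating each term at x = 7:
  Term 0 contributes 4 + 0 · 7 = 4
  Term 1 contributes 4 + 1 · 7 = 11
  Term 2 contributes 8 + 2 · 7 = 22
  Term 3 contributes 3 + 3 · 7 = 24
  Term 4 contributes 5 + 4 · 7 = 33
p(7) = ⊕ of these = min[4, 11, 22, 24, 33] = 4.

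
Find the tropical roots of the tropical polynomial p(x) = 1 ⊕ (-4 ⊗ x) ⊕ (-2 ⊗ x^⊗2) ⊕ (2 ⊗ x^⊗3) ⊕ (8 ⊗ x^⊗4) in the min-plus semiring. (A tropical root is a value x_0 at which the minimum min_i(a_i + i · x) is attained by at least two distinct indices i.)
Roots: {-6, -4, -2, 5}

Each tropical root is a break point of the lower envelope of the lines y = a_i + i · x (there are 5 lines, with slopes 0, 1, ..., 4). Only the lines that attain the minimum somewhere contribute to roots; other lines are dominated. Here the surviving (envelope) indices are i = 4, i = 3, i = 2, i = 1, i = 0.
Intersections between consecutive envelope lines give the roots: for adjacent envelope indices i < j the intersection is x = (a_i − a_j) / (j − i). Reading off the sorted break points: {-6, -4, -2, 5}.
Verification: at each break x_0, at least two indices attain the minimum of min_i(a_i + i · x_0).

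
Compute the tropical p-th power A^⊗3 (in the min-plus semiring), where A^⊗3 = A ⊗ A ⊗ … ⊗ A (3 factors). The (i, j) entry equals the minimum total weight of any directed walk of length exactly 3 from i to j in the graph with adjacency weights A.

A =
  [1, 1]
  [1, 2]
A^⊗3 =
  [3, 3]
  [3, 3]

Each entry (A^⊗3)_ij equals the minimum over all length-3 walks i = v_0 → v_1 → … → v_3 = j of Σ_t A[v_t][v_{t+1}]. For example, for (i, j) = (0, 1) we minimise over 4 possible intermediate vertex sequences; the minimum is 3, attained along the walk 0 → 0 → 0 → 1.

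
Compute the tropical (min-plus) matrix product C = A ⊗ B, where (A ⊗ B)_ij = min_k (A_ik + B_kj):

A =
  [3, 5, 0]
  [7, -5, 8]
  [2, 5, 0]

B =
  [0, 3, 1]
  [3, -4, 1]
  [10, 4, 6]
A ⊗ B =
  [3, 1, 4]
  [-2, -9, -4]
  [2, 1, 3]

Apply the min-plus product entry-by-entry:
  C[0][0] = min over k of (A[0][0] + B[0][0] = 3 + 0 = 3, A[0][1] + B[1][0] = 5 + 3 = 8, A[0][2] + B[2][0] = 0 + 10 = 10) = 3 (attained at k = 0)
  C[0][1] = min over k of (A[0][0] + B[0][1] = 3 + 3 = 6, A[0][1] + B[1][1] = 5 + -4 = 1, A[0][2] + B[2][1] = 0 + 4 = 4) = 1 (attained at k = 1)
  C[0][2] = min over k of (A[0][0] + B[0][2] = 3 + 1 = 4, A[0][1] + B[1][2] = 5 + 1 = 6, A[0][2] + B[2][2] = 0 + 6 = 6) = 4 (attained at k = 0)
  C[1][0] = min over k of (A[1][0] + B[0][0] = 7 + 0 = 7, A[1][1] + B[1][0] = -5 + 3 = -2, A[1][2] + B[2][0] = 8 + 10 = 18) = -2 (attained at k = 1)
  C[1][1] = min over k of (A[1][0] + B[0][1] = 7 + 3 = 10, A[1][1] + B[1][1] = -5 + -4 = -9, A[1][2] + B[2][1] = 8 + 4 = 12) = -9 (attained at k = 1)
  C[1][2] = min over k of (A[1][0] + B[0][2] = 7 + 1 = 8, A[1][1] + B[1][2] = -5 + 1 = -4, A[1][2] + B[2][2] = 8 + 6 = 14) = -4 (attained at k = 1)
  C[2][0] = min over k of (A[2][0] + B[0][0] = 2 + 0 = 2, A[2][1] + B[1][0] = 5 + 3 = 8, A[2][2] + B[2][0] = 0 + 10 = 10) = 2 (attained at k = 0)
  C[2][1] = min over k of (A[2][0] + B[0][1] = 2 + 3 = 5, A[2][1] + B[1][1] = 5 + -4 = 1, A[2][2] + B[2][1] = 0 + 4 = 4) = 1 (attained at k = 1)
  C[2][2] = min over k of (A[2][0] + B[0][2] = 2 + 1 = 3, A[2][1] + B[1][2] = 5 + 1 = 6, A[2][2] + B[2][2] = 0 + 6 = 6) = 3 (attained at k = 0)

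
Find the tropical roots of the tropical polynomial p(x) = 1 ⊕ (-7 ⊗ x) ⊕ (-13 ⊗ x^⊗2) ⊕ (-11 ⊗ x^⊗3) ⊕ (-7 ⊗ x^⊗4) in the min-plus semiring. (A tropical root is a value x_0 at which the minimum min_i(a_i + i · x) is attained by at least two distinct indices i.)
Roots: {-4, -2, 6, 8}

Each tropical root is a break point of the lower envelope of the lines y = a_i + i · x (there are 5 lines, with slopes 0, 1, ..., 4). Only the lines that attain the minimum somewhere contribute to roots; other lines are dominated. Here the surviving (envelope) indices are i = 4, i = 3, i = 2, i = 1, i = 0.
Intersections between consecutive envelope lines give the roots: for adjacent envelope indices i < j the intersection is x = (a_i − a_j) / (j − i). Reading off the sorted break points: {-4, -2, 6, 8}.
Verification: at each break x_0, at least two indices attain the minimum of min_i(a_i + i · x_0).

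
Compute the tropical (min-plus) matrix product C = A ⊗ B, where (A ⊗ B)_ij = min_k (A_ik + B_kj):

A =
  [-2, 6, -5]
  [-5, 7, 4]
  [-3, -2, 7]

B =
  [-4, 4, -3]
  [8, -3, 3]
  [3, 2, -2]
A ⊗ B =
  [-6, -3, -7]
  [-9, -1, -8]
  [-7, -5, -6]

Apply the min-plus product entry-by-entry:
  C[0][0] = min over k of (A[0][0] + B[0][0] = -2 + -4 = -6, A[0][1] + B[1][0] = 6 + 8 = 14, A[0][2] + B[2][0] = -5 + 3 = -2) = -6 (attained at k = 0)
  C[0][1] = min over k of (A[0][0] + B[0][1] = -2 + 4 = 2, A[0][1] + B[1][1] = 6 + -3 = 3, A[0][2] + B[2][1] = -5 + 2 = -3) = -3 (attained at k = 2)
  C[0][2] = min over k of (A[0][0] + B[0][2] = -2 + -3 = -5, A[0][1] + B[1][2] = 6 + 3 = 9, A[0][2] + B[2][2] = -5 + -2 = -7) = -7 (attained at k = 2)
  C[1][0] = min over k of (A[1][0] + B[0][0] = -5 + -4 = -9, A[1][1] + B[1][0] = 7 + 8 = 15, A[1][2] + B[2][0] = 4 + 3 = 7) = -9 (attained at k = 0)
  C[1][1] = min over k of (A[1][0] + B[0][1] = -5 + 4 = -1, A[1][1] + B[1][1] = 7 + -3 = 4, A[1][2] + B[2][1] = 4 + 2 = 6) = -1 (attained at k = 0)
  C[1][2] = min over k of (A[1][0] + B[0][2] = -5 + -3 = -8, A[1][1] + B[1][2] = 7 + 3 = 10, A[1][2] + B[2][2] = 4 + -2 = 2) = -8 (attained at k = 0)
  C[2][0] = min over k of (A[2][0] + B[0][0] = -3 + -4 = -7, A[2][1] + B[1][0] = -2 + 8 = 6, A[2][2] + B[2][0] = 7 + 3 = 10) = -7 (attained at k = 0)
  C[2][1] = min over k of (A[2][0] + B[0][1] = -3 + 4 = 1, A[2][1] + B[1][1] = -2 + -3 = -5, A[2][2] + B[2][1] = 7 + 2 = 9) = -5 (attained at k = 1)
  C[2][2] = min over k of (A[2][0] + B[0][2] = -3 + -3 = -6, A[2][1] + B[1][2] = -2 + 3 = 1, A[2][2] + B[2][2] = 7 + -2 = 5) = -6 (attained at k = 0)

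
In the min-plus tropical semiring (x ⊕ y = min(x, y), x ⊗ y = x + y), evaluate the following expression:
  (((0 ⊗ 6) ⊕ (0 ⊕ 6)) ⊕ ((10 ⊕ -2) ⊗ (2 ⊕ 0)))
(((0 ⊗ 6) ⊕ (0 ⊕ 6)) ⊕ ((10 ⊕ -2) ⊗ (2 ⊕ 0))) = -2

Expand innermost to outermost. Recall ⊕ takes the minimum of its arguments and ⊗ takes their sum. Working out the expression (((0 ⊗ 6) ⊕ (0 ⊕ 6)) ⊕ ((10 ⊕ -2) ⊗ (2 ⊕ 0))) gives -2.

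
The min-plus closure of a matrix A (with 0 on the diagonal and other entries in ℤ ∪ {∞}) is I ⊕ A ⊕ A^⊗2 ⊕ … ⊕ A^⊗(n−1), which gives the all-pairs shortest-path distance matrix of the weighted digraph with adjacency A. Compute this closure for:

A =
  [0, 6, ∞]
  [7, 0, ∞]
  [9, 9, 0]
Closure =
  [0, 6, ∞]
  [7, 0, ∞]
  [9, 9, 0]

This is the Floyd-Warshall all-pairs shortest-path computation. For each intermediate vertex k = 0, 1, …, 2, update dist[i][j] ← min(dist[i][j], dist[i][k] + dist[k][j]). The final matrix gives, for each (i, j), the minimum total weight of any directed path from i to j (possibly empty when i = j).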